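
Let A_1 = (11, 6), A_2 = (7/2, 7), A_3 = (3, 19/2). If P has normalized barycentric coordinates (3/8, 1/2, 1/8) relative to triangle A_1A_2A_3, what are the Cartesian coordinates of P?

(25/4, 111/16)

P = (3/8)·A_1 + (1/2)·A_2 + (1/8)·A_3.
x-coordinate: (3/8)·11 + (1/2)·(7/2) + (1/8)·3 = 25/4.
y-coordinate: (3/8)·6 + (1/2)·7 + (1/8)·(19/2) = 111/16.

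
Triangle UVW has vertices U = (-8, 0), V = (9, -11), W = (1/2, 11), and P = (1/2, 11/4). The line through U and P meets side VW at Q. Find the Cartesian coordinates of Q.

Barycentric coordinates of P with respect to UVW: (1/4, 1/4, 1/2).
On side VW the U-coordinate is zero; dropping P's U-weight 1/4 and renormalizing the remaining 1/4 : 1/2 gives weights 1/3, 2/3 on V, W.
Q = (1/3)·(9, -11) + (2/3)·(1/2, 11) = (10/3, 11/3).

(10/3, 11/3)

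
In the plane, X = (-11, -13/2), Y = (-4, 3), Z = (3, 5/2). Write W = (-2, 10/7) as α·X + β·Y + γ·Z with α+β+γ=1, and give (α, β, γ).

Signed area of the reference triangle: [XYZ] = ½·((-11)·(3−(5/2)) + (-4)·(5/2−(-13/2)) + 3·(-13/2−3)) = ½·(-11/2 − 36 − 57/2) = -35.
[WYZ] = ½·((-2)·(3−(5/2)) + (-4)·(5/2−(10/7)) + 3·(10/7−3)) = ½·(-1 − 30/7 − 33/7) = -5, so the X-coordinate is (-5)/(-35) = 1/7.
[XWZ] = ½·((-11)·(10/7−(5/2)) + (-2)·(5/2−(-13/2)) + 3·(-13/2−(10/7))) = ½·(165/14 − 18 − 333/14) = -15, so the Y-coordinate is 3/7.
[XYW] = ½·((-11)·(3−(10/7)) + (-4)·(10/7−(-13/2)) + (-2)·(-13/2−3)) = ½·(-121/7 − 222/7 + 19) = -15, so the Z-coordinate is 3/7.
Check: 1/7 + 3/7 + 3/7 = 1.

(1/7, 3/7, 3/7)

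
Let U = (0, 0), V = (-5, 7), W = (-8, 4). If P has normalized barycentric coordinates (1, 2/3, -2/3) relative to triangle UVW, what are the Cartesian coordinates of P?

P = 1·U + (2/3)·V + (-2/3)·W.
x-coordinate: 1·0 + (2/3)·(-5) + (-2/3)·(-8) = 2.
y-coordinate: 1·0 + (2/3)·7 + (-2/3)·4 = 2.

(2, 2)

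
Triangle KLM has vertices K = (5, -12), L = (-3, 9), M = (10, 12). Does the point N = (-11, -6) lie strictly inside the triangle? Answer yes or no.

Barycentric coordinates of N: (19/33, 46/33, -32/33).
The three coordinates are positive, positive, negative; a point is interior exactly when all three are positive.

no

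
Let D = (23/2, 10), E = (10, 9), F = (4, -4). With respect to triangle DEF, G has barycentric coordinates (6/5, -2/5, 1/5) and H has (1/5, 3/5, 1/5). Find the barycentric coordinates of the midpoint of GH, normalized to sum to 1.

(7/10, 1/10, 1/5)

Since both coordinate triples sum to 1, the midpoint's barycentrics are the componentwise average.
(6/5+1/5)/2 = 7/10; similarly 1/10 and 1/5.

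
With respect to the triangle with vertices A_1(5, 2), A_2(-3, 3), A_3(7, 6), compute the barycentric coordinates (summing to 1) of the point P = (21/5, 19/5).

(2/5, 1/5, 2/5)

Signed area of the reference triangle: [A_1A_2A_3] = ½·(5·(3−6) + (-3)·(6−2) + 7·(2−3)) = ½·(-15 − 12 − 7) = -17.
[PA_2A_3] = ½·((21/5)·(3−6) + (-3)·(6−(19/5)) + 7·(19/5−3)) = ½·(-63/5 − 33/5 + 28/5) = -34/5, so the A_1-coordinate is (-34/5)/(-17) = 2/5.
[A_1PA_3] = ½·(5·(19/5−6) + (21/5)·(6−2) + 7·(2−(19/5))) = ½·(-11 + 84/5 − 63/5) = -17/5, so the A_2-coordinate is 1/5.
[A_1A_2P] = ½·(5·(3−(19/5)) + (-3)·(19/5−2) + (21/5)·(2−3)) = ½·(-4 − 27/5 − 21/5) = -34/5, so the A_3-coordinate is 2/5.
Check: 2/5 + 1/5 + 2/5 = 1.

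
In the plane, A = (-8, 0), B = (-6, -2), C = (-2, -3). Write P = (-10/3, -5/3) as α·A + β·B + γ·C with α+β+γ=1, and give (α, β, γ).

Signed area of the reference triangle: [ABC] = ½·((-8)·(-2−(-3)) + (-6)·(-3−0) + (-2)·(0−(-2))) = ½·(-8 + 18 − 4) = 3.
[PBC] = ½·((-10/3)·(-2−(-3)) + (-6)·(-3−(-5/3)) + (-2)·(-5/3−(-2))) = ½·(-10/3 + 8 − 2/3) = 2, so the A-coordinate is 2/3 = 2/3.
[APC] = ½·((-8)·(-5/3−(-3)) + (-10/3)·(-3−0) + (-2)·(0−(-5/3))) = ½·(-32/3 + 10 − 10/3) = -2, so the B-coordinate is -2/3.
[ABP] = ½·((-8)·(-2−(-5/3)) + (-6)·(-5/3−0) + (-10/3)·(0−(-2))) = ½·(8/3 + 10 − 20/3) = 3, so the C-coordinate is 1.
Check: 2/3 − 2/3 + 1 = 1.

(2/3, -2/3, 1)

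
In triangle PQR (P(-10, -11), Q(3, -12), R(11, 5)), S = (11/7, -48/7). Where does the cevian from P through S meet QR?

(31/5, -26/5)

Barycentric coordinates of S with respect to PQR: (2/7, 3/7, 2/7).
On side QR the P-coordinate is zero; dropping S's P-weight 2/7 and renormalizing the remaining 3/7 : 2/7 gives weights 3/5, 2/5 on Q, R.
T = (3/5)·(3, -12) + (2/5)·(11, 5) = (31/5, -26/5).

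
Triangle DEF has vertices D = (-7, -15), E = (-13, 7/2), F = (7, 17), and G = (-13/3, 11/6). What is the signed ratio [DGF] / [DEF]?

1/3

[DEF] = ½·((-7)·(7/2−17) + (-13)·(17−(-15)) + 7·(-15−(7/2))) = ½·(189/2 − 416 − 259/2) = -451/2.
[DGF] = ½·((-7)·(11/6−17) + (-13/3)·(17−(-15)) + 7·(-15−(11/6))) = ½·(637/6 − 416/3 − 707/6) = -451/6, so the ratio is (-451/6)/(-451/2) = 1/3.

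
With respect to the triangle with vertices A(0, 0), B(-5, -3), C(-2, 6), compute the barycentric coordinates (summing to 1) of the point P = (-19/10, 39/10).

Signed area of the reference triangle: [ABC] = ½·(0·(-3−6) + (-5)·(6−0) + (-2)·(0−(-3))) = ½·(0 − 30 − 6) = -18.
[PBC] = ½·((-19/10)·(-3−6) + (-5)·(6−(39/10)) + (-2)·(39/10−(-3))) = ½·(171/10 − 21/2 − 69/5) = -18/5, so the A-coordinate is (-18/5)/(-18) = 1/5.
[APC] = ½·(0·(39/10−6) + (-19/10)·(6−0) + (-2)·(0−(39/10))) = ½·(0 − 57/5 + 39/5) = -9/5, so the B-coordinate is 1/10.
[ABP] = ½·(0·(-3−(39/10)) + (-5)·(39/10−0) + (-19/10)·(0−(-3))) = ½·(0 − 39/2 − 57/10) = -63/5, so the C-coordinate is 7/10.

(1/5, 1/10, 7/10)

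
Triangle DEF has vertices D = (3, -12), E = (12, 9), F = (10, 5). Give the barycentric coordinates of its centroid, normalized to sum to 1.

The centroid is the average of the vertices, so each weight is 1/3.

(1/3, 1/3, 1/3)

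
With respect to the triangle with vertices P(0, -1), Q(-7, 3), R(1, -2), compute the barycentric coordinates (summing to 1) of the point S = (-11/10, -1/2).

(1/2, 1/5, 3/10)

Signed area of the reference triangle: [PQR] = ½·(0·(3−(-2)) + (-7)·(-2−(-1)) + 1·(-1−3)) = ½·(0 + 7 − 4) = 3/2.
[SQR] = ½·((-11/10)·(3−(-2)) + (-7)·(-2−(-1/2)) + 1·(-1/2−3)) = ½·(-11/2 + 21/2 − 7/2) = 3/4, so the P-coordinate is (3/4)/(3/2) = 1/2.
[PSR] = ½·(0·(-1/2−(-2)) + (-11/10)·(-2−(-1)) + 1·(-1−(-1/2))) = ½·(0 + 11/10 − 1/2) = 3/10, so the Q-coordinate is 1/5.
[PQS] = ½·(0·(3−(-1/2)) + (-7)·(-1/2−(-1)) + (-11/10)·(-1−3)) = ½·(0 − 7/2 + 22/5) = 9/20, so the R-coordinate is 3/10.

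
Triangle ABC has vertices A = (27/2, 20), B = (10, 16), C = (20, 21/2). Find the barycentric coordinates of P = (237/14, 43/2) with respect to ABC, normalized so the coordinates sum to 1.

Signed area of the reference triangle: [ABC] = ½·((27/2)·(16−(21/2)) + 10·(21/2−20) + 20·(20−16)) = ½·(297/4 − 95 + 80) = 237/8.
[PBC] = ½·((237/14)·(16−(21/2)) + 10·(21/2−(43/2)) + 20·(43/2−16)) = ½·(2607/28 − 110 + 110) = 2607/56, so the A-coordinate is (2607/56)/(237/8) = 11/7.
[APC] = ½·((27/2)·(43/2−(21/2)) + (237/14)·(21/2−20) + 20·(20−(43/2))) = ½·(297/2 − 4503/28 − 30) = -1185/56, so the B-coordinate is -5/7.
[ABP] = ½·((27/2)·(16−(43/2)) + 10·(43/2−20) + (237/14)·(20−16)) = ½·(-297/4 + 15 + 474/7) = 237/56, so the C-coordinate is 1/7.
Check: 11/7 − 5/7 + 1/7 = 1.

(11/7, -5/7, 1/7)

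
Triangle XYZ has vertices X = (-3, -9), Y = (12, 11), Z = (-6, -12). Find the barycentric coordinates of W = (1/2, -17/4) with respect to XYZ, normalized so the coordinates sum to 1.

(2/3, 1/4, 1/12)

Signed area of the reference triangle: [XYZ] = ½·((-3)·(11−(-12)) + 12·(-12−(-9)) + (-6)·(-9−11)) = ½·(-69 − 36 + 120) = 15/2.
[WYZ] = ½·((1/2)·(11−(-12)) + 12·(-12−(-17/4)) + (-6)·(-17/4−11)) = ½·(23/2 − 93 + 183/2) = 5, so the X-coordinate is 5/(15/2) = 2/3.
[XWZ] = ½·((-3)·(-17/4−(-12)) + (1/2)·(-12−(-9)) + (-6)·(-9−(-17/4))) = ½·(-93/4 − 3/2 + 57/2) = 15/8, so the Y-coordinate is 1/4.
[XYW] = ½·((-3)·(11−(-17/4)) + 12·(-17/4−(-9)) + (1/2)·(-9−11)) = ½·(-183/4 + 57 − 10) = 5/8, so the Z-coordinate is 1/12.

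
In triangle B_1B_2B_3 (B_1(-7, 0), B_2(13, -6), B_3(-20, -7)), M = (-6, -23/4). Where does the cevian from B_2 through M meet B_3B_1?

Barycentric coordinates of M with respect to B_1B_2B_3: (1/8, 3/8, 1/2).
On side B_3B_1 the B_2-coordinate is zero; dropping M's B_2-weight 3/8 and renormalizing the remaining 1/2 : 1/8 gives weights 4/5, 1/5 on B_3, B_1.
N = (4/5)·(-20, -7) + (1/5)·(-7, 0) = (-87/5, -28/5).

(-87/5, -28/5)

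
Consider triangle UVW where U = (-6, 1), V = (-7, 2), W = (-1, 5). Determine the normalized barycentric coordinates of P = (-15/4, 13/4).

(1/4, 1/4, 1/2)

Signed area of the reference triangle: [UVW] = ½·((-6)·(2−5) + (-7)·(5−1) + (-1)·(1−2)) = ½·(18 − 28 + 1) = -9/2.
[PVW] = ½·((-15/4)·(2−5) + (-7)·(5−(13/4)) + (-1)·(13/4−2)) = ½·(45/4 − 49/4 − 5/4) = -9/8, so the U-coordinate is (-9/8)/(-9/2) = 1/4.
[UPW] = ½·((-6)·(13/4−5) + (-15/4)·(5−1) + (-1)·(1−(13/4))) = ½·(21/2 − 15 + 9/4) = -9/8, so the V-coordinate is 1/4.
[UVP] = ½·((-6)·(2−(13/4)) + (-7)·(13/4−1) + (-15/4)·(1−2)) = ½·(15/2 − 63/4 + 15/4) = -9/4, so the W-coordinate is 1/2.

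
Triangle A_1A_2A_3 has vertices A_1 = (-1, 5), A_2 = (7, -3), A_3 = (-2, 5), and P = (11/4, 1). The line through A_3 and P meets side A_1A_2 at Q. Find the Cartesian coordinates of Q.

(13/3, -1/3)

Barycentric coordinates of P with respect to A_1A_2A_3: (1/4, 1/2, 1/4).
On side A_1A_2 the A_3-coordinate is zero; dropping P's A_3-weight 1/4 and renormalizing the remaining 1/4 : 1/2 gives weights 1/3, 2/3 on A_1, A_2.
Q = (1/3)·(-1, 5) + (2/3)·(7, -3) = (13/3, -1/3).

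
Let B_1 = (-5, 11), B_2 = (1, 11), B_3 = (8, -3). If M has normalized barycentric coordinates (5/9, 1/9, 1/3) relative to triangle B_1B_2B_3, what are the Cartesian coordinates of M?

M = (5/9)·B_1 + (1/9)·B_2 + (1/3)·B_3.
x-coordinate: (5/9)·(-5) + (1/9)·1 + (1/3)·8 = 0.
y-coordinate: (5/9)·11 + (1/9)·11 + (1/3)·(-3) = 19/3.

(0, 19/3)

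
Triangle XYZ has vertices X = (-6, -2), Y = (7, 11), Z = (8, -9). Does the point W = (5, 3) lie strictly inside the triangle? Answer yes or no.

yes

Barycentric coordinates of W: (16/91, 7/13, 2/7).
The three coordinates are positive, positive, positive; a point is interior exactly when all three are positive.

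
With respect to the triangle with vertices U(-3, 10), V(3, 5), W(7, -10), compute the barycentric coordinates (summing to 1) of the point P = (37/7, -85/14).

Signed area of the reference triangle: [UVW] = ½·((-3)·(5−(-10)) + 3·(-10−10) + 7·(10−5)) = ½·(-45 − 60 + 35) = -35.
[PVW] = ½·((37/7)·(5−(-10)) + 3·(-10−(-85/14)) + 7·(-85/14−5)) = ½·(555/7 − 165/14 − 155/2) = -5, so the U-coordinate is (-5)/(-35) = 1/7.
[UPW] = ½·((-3)·(-85/14−(-10)) + (37/7)·(-10−10) + 7·(10−(-85/14))) = ½·(-165/14 − 740/7 + 225/2) = -5/2, so the V-coordinate is 1/14.
[UVP] = ½·((-3)·(5−(-85/14)) + 3·(-85/14−10) + (37/7)·(10−5)) = ½·(-465/14 − 675/14 + 185/7) = -55/2, so the W-coordinate is 11/14.
Check: 1/7 + 1/14 + 11/14 = 1.

(1/7, 1/14, 11/14)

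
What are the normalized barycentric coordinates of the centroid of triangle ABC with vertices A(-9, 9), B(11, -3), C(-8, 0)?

The centroid is the average of the vertices, so each weight is 1/3.

(1/3, 1/3, 1/3)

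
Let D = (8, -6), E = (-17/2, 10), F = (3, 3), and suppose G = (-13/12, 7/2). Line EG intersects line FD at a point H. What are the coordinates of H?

(19/3, -3)

Barycentric coordinates of G with respect to DEF: (1/3, 1/2, 1/6).
On side FD the E-coordinate is zero; dropping G's E-weight 1/2 and renormalizing the remaining 1/6 : 1/3 gives weights 1/3, 2/3 on F, D.
H = (1/3)·(3, 3) + (2/3)·(8, -6) = (19/3, -3).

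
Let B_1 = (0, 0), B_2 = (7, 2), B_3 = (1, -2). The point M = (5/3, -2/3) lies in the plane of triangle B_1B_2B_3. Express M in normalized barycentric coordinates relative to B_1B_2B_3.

(1/3, 1/6, 1/2)

Signed area of the reference triangle: [B_1B_2B_3] = ½·(0·(2−(-2)) + 7·(-2−0) + 1·(0−2)) = ½·(0 − 14 − 2) = -8.
[MB_2B_3] = ½·((5/3)·(2−(-2)) + 7·(-2−(-2/3)) + 1·(-2/3−2)) = ½·(20/3 − 28/3 − 8/3) = -8/3, so the B_1-coordinate is (-8/3)/(-8) = 1/3.
[B_1MB_3] = ½·(0·(-2/3−(-2)) + (5/3)·(-2−0) + 1·(0−(-2/3))) = ½·(0 − 10/3 + 2/3) = -4/3, so the B_2-coordinate is 1/6.
[B_1B_2M] = ½·(0·(2−(-2/3)) + 7·(-2/3−0) + (5/3)·(0−2)) = ½·(0 − 14/3 − 10/3) = -4, so the B_3-coordinate is 1/2.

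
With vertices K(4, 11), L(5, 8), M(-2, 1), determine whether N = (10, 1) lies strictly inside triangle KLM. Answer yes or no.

Barycentric coordinates of N: (-3, 30/7, -2/7).
The three coordinates are negative, positive, negative; a point is interior exactly when all three are positive.

no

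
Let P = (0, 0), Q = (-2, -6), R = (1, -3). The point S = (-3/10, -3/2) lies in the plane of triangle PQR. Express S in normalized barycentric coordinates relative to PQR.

(7/10, 1/5, 1/10)

Signed area of the reference triangle: [PQR] = ½·(0·(-6−(-3)) + (-2)·(-3−0) + 1·(0−(-6))) = ½·(0 + 6 + 6) = 6.
[SQR] = ½·((-3/10)·(-6−(-3)) + (-2)·(-3−(-3/2)) + 1·(-3/2−(-6))) = ½·(9/10 + 3 + 9/2) = 21/5, so the P-coordinate is (21/5)/6 = 7/10.
[PSR] = ½·(0·(-3/2−(-3)) + (-3/10)·(-3−0) + 1·(0−(-3/2))) = ½·(0 + 9/10 + 3/2) = 6/5, so the Q-coordinate is 1/5.
[PQS] = ½·(0·(-6−(-3/2)) + (-2)·(-3/2−0) + (-3/10)·(0−(-6))) = ½·(0 + 3 − 9/5) = 3/5, so the R-coordinate is 1/10.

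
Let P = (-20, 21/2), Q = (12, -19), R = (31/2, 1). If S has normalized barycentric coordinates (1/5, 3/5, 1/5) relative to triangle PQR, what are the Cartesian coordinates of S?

S = (1/5)·P + (3/5)·Q + (1/5)·R.
x-coordinate: (1/5)·(-20) + (3/5)·12 + (1/5)·(31/2) = 63/10.
y-coordinate: (1/5)·(21/2) + (3/5)·(-19) + (1/5)·1 = -91/10.

(63/10, -91/10)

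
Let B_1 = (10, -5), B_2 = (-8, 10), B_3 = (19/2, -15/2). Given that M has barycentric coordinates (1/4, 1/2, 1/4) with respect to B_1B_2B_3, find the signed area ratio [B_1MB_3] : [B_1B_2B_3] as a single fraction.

The signed ratio [B_1MB_3]/[B_1B_2B_3] equals the barycentric coordinate of M at vertex B_2, which is 1/2.

1/2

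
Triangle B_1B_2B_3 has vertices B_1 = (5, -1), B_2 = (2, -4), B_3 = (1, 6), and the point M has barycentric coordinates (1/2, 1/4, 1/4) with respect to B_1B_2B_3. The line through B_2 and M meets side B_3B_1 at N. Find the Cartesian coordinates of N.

Line B_2M meets B_3B_1 where the B_2-coordinate vanishes; zeroing M's B_2-weight and renormalizing leaves B_3, B_1-weights 1/4 : 1/2 → (1/3, 2/3).
So N = (1/3)·B_3 + (2/3)·B_1 = (11/3, 4/3).

(11/3, 4/3)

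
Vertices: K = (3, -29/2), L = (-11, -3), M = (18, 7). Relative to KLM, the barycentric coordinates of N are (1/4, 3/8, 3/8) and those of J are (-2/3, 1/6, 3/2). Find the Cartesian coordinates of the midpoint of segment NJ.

Barycentric coordinates of the midpoint are the average: (-5/24, 13/48, 15/16).
Converting: (-5/24)·K + (13/48)·L + (15/16)·M = (637/48, 421/48).

(637/48, 421/48)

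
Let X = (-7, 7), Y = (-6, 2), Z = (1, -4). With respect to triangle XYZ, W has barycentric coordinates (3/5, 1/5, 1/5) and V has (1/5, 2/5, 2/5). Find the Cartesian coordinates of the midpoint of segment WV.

(-43/10, 11/5)

Barycentric coordinates of the midpoint are the average: (2/5, 3/10, 3/10).
Converting: (2/5)·X + (3/10)·Y + (3/10)·Z = (-43/10, 11/5).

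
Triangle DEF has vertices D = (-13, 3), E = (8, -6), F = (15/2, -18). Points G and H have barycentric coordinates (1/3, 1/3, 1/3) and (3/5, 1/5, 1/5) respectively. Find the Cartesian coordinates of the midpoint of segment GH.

(-29/15, -5)

Barycentric coordinates of the midpoint are the average: (7/15, 4/15, 4/15).
Converting: (7/15)·D + (4/15)·E + (4/15)·F = (-29/15, -5).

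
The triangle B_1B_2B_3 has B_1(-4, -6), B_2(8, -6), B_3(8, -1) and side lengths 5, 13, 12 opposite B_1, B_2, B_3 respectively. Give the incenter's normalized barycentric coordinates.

(1/6, 13/30, 2/5)

The incenter has barycentric coordinates proportional to the opposite side lengths: (5 : 13 : 12).
Normalizing by 5+13+12 = 30 gives (1/6, 13/30, 2/5).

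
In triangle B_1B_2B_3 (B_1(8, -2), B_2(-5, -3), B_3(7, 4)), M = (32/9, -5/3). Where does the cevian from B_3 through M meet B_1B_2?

(25/8, -19/8)

Barycentric coordinates of M with respect to B_1B_2B_3: (5/9, 1/3, 1/9).
On side B_1B_2 the B_3-coordinate is zero; dropping M's B_3-weight 1/9 and renormalizing the remaining 5/9 : 1/3 gives weights 5/8, 3/8 on B_1, B_2.
N = (5/8)·(8, -2) + (3/8)·(-5, -3) = (25/8, -19/8).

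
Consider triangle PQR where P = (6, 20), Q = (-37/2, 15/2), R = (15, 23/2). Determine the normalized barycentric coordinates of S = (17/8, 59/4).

(1/2, 1/4, 1/4)

Signed area of the reference triangle: [PQR] = ½·(6·(15/2−(23/2)) + (-37/2)·(23/2−20) + 15·(20−(15/2))) = ½·(-24 + 629/4 + 375/2) = 1283/8.
[SQR] = ½·((17/8)·(15/2−(23/2)) + (-37/2)·(23/2−(59/4)) + 15·(59/4−(15/2))) = ½·(-17/2 + 481/8 + 435/4) = 1283/16, so the P-coordinate is (1283/16)/(1283/8) = 1/2.
[PSR] = ½·(6·(59/4−(23/2)) + (17/8)·(23/2−20) + 15·(20−(59/4))) = ½·(39/2 − 289/16 + 315/4) = 1283/32, so the Q-coordinate is 1/4.
[PQS] = ½·(6·(15/2−(59/4)) + (-37/2)·(59/4−20) + (17/8)·(20−(15/2))) = ½·(-87/2 + 777/8 + 425/16) = 1283/32, so the R-coordinate is 1/4.
Check: 1/2 + 1/4 + 1/4 = 1.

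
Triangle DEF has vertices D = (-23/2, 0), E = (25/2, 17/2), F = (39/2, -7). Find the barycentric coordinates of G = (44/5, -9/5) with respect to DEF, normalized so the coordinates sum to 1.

Signed area of the reference triangle: [DEF] = ½·((-23/2)·(17/2−(-7)) + (25/2)·(-7−0) + (39/2)·(0−(17/2))) = ½·(-713/4 − 175/2 − 663/4) = -863/4.
[GEF] = ½·((44/5)·(17/2−(-7)) + (25/2)·(-7−(-9/5)) + (39/2)·(-9/5−(17/2))) = ½·(682/5 − 65 − 4017/20) = -2589/40, so the D-coordinate is (-2589/40)/(-863/4) = 3/10.
[DGF] = ½·((-23/2)·(-9/5−(-7)) + (44/5)·(-7−0) + (39/2)·(0−(-9/5))) = ½·(-299/5 − 308/5 + 351/10) = -863/20, so the E-coordinate is 1/5.
[DEG] = ½·((-23/2)·(17/2−(-9/5)) + (25/2)·(-9/5−0) + (44/5)·(0−(17/2))) = ½·(-2369/20 − 45/2 − 374/5) = -863/8, so the F-coordinate is 1/2.
Check: 3/10 + 1/5 + 1/2 = 1.

(3/10, 1/5, 1/2)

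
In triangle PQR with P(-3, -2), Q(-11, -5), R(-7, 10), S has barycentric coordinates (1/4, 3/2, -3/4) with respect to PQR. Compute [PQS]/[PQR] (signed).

-3/4

The signed ratio [PQS]/[PQR] equals the barycentric coordinate of S at vertex R, which is -3/4.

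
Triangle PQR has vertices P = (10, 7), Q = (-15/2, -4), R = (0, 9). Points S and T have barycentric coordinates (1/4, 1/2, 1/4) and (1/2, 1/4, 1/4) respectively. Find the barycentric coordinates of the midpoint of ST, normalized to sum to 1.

(3/8, 3/8, 1/4)

Since both coordinate triples sum to 1, the midpoint's barycentrics are the componentwise average.
(1/4+1/2)/2 = 3/8; similarly 3/8 and 1/4.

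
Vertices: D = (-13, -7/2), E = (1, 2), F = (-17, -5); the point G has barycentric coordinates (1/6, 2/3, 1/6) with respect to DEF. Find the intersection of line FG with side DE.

(-9/5, 9/10)

Line FG meets DE where the F-coordinate vanishes; zeroing G's F-weight and renormalizing leaves D, E-weights 1/6 : 2/3 → (1/5, 4/5).
So H = (1/5)·D + (4/5)·E = (-9/5, 9/10).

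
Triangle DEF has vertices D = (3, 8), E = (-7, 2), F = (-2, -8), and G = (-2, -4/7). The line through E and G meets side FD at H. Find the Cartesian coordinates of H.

Barycentric coordinates of G with respect to DEF: (2/7, 2/7, 3/7).
On side FD the E-coordinate is zero; dropping G's E-weight 2/7 and renormalizing the remaining 3/7 : 2/7 gives weights 3/5, 2/5 on F, D.
H = (3/5)·(-2, -8) + (2/5)·(3, 8) = (0, -8/5).

(0, -8/5)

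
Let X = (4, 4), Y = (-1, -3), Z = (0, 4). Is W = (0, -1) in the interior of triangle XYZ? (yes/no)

Barycentric coordinates of W: (5/28, 5/7, 3/28).
The three coordinates are positive, positive, positive; a point is interior exactly when all three are positive.

yes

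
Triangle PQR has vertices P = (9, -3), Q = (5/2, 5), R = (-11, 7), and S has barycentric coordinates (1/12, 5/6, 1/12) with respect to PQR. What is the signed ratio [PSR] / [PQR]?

The signed ratio [PSR]/[PQR] equals the barycentric coordinate of S at vertex Q, which is 5/6.

5/6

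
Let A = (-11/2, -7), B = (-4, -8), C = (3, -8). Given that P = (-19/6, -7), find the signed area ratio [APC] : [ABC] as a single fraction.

[ABC] = ½·((-11/2)·(-8−(-8)) + (-4)·(-8−(-7)) + 3·(-7−(-8))) = ½·(0 + 4 + 3) = 7/2.
[APC] = ½·((-11/2)·(-7−(-8)) + (-19/6)·(-8−(-7)) + 3·(-7−(-7))) = ½·(-11/2 + 19/6 + 0) = -7/6, so the ratio is (-7/6)/(7/2) = -1/3.

-1/3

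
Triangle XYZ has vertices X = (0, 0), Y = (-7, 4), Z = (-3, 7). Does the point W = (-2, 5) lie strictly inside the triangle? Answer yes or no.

no

Barycentric coordinates of W: (11/37, -1/37, 27/37).
The three coordinates are positive, negative, positive; a point is interior exactly when all three are positive.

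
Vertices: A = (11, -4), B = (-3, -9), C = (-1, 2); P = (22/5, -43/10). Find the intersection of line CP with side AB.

Barycentric coordinates of P with respect to ABC: (1/2, 3/10, 1/5).
On side AB the C-coordinate is zero; dropping P's C-weight 1/5 and renormalizing the remaining 1/2 : 3/10 gives weights 5/8, 3/8 on A, B.
Q = (5/8)·(11, -4) + (3/8)·(-3, -9) = (23/4, -47/8).

(23/4, -47/8)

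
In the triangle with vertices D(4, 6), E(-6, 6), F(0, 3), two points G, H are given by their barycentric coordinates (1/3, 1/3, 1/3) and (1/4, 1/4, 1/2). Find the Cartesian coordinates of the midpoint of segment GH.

Barycentric coordinates of the midpoint are the average: (7/24, 7/24, 5/12).
Converting: (7/24)·D + (7/24)·E + (5/12)·F = (-7/12, 19/4).

(-7/12, 19/4)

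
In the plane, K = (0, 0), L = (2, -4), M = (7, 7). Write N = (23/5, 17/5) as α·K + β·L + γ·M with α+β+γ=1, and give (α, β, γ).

Signed area of the reference triangle: [KLM] = ½·(0·(-4−7) + 2·(7−0) + 7·(0−(-4))) = ½·(0 + 14 + 28) = 21.
[NLM] = ½·((23/5)·(-4−7) + 2·(7−(17/5)) + 7·(17/5−(-4))) = ½·(-253/5 + 36/5 + 259/5) = 21/5, so the K-coordinate is (21/5)/21 = 1/5.
[KNM] = ½·(0·(17/5−7) + (23/5)·(7−0) + 7·(0−(17/5))) = ½·(0 + 161/5 − 119/5) = 21/5, so the L-coordinate is 1/5.
[KLN] = ½·(0·(-4−(17/5)) + 2·(17/5−0) + (23/5)·(0−(-4))) = ½·(0 + 34/5 + 92/5) = 63/5, so the M-coordinate is 3/5.
Check: 1/5 + 1/5 + 3/5 = 1.

(1/5, 1/5, 3/5)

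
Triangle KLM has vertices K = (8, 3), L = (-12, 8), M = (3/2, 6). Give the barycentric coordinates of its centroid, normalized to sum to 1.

(1/3, 1/3, 1/3)

The centroid is the average of the vertices, so each weight is 1/3.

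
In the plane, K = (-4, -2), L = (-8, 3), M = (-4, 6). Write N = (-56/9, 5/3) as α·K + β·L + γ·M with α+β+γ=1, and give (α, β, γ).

(1/3, 5/9, 1/9)

Signed area of the reference triangle: [KLM] = ½·((-4)·(3−6) + (-8)·(6−(-2)) + (-4)·(-2−3)) = ½·(12 − 64 + 20) = -16.
[NLM] = ½·((-56/9)·(3−6) + (-8)·(6−(5/3)) + (-4)·(5/3−3)) = ½·(56/3 − 104/3 + 16/3) = -16/3, so the K-coordinate is (-16/3)/(-16) = 1/3.
[KNM] = ½·((-4)·(5/3−6) + (-56/9)·(6−(-2)) + (-4)·(-2−(5/3))) = ½·(52/3 − 448/9 + 44/3) = -80/9, so the L-coordinate is 5/9.
[KLN] = ½·((-4)·(3−(5/3)) + (-8)·(5/3−(-2)) + (-56/9)·(-2−3)) = ½·(-16/3 − 88/3 + 280/9) = -16/9, so the M-coordinate is 1/9.
Check: 1/3 + 5/9 + 1/9 = 1.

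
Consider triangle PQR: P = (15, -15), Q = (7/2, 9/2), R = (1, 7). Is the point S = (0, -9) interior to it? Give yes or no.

Barycentric coordinates of S: (17/8, -123/10, 447/40).
The three coordinates are positive, negative, positive; a point is interior exactly when all three are positive.

no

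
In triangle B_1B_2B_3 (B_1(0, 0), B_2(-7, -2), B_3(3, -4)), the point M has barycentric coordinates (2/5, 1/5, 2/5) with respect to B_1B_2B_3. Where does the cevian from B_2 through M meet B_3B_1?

Line B_2M meets B_3B_1 where the B_2-coordinate vanishes; zeroing M's B_2-weight and renormalizing leaves B_3, B_1-weights 2/5 : 2/5 → (1/2, 1/2).
So N = (1/2)·B_3 + (1/2)·B_1 = (3/2, -2).

(3/2, -2)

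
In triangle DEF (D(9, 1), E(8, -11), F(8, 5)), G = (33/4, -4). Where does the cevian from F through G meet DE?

Barycentric coordinates of G with respect to DEF: (1/4, 1/2, 1/4).
On side DE the F-coordinate is zero; dropping G's F-weight 1/4 and renormalizing the remaining 1/4 : 1/2 gives weights 1/3, 2/3 on D, E.
H = (1/3)·(9, 1) + (2/3)·(8, -11) = (25/3, -7).

(25/3, -7)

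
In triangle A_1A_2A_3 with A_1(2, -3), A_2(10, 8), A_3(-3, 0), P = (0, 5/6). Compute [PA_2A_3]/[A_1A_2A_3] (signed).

1/6

[A_1A_2A_3] = ½·(2·(8−0) + 10·(0−(-3)) + (-3)·(-3−8)) = ½·(16 + 30 + 33) = 79/2.
[PA_2A_3] = ½·(0·(8−0) + 10·(0−(5/6)) + (-3)·(5/6−8)) = ½·(0 − 25/3 + 43/2) = 79/12, so the ratio is (79/12)/(79/2) = 1/6.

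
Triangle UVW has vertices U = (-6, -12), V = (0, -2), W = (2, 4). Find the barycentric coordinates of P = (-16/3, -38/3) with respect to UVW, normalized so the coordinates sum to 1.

Signed area of the reference triangle: [UVW] = ½·((-6)·(-2−4) + 0·(4−(-12)) + 2·(-12−(-2))) = ½·(36 + 0 − 20) = 8.
[PVW] = ½·((-16/3)·(-2−4) + 0·(4−(-38/3)) + 2·(-38/3−(-2))) = ½·(32 + 0 − 64/3) = 16/3, so the U-coordinate is (16/3)/8 = 2/3.
[UPW] = ½·((-6)·(-38/3−4) + (-16/3)·(4−(-12)) + 2·(-12−(-38/3))) = ½·(100 − 256/3 + 4/3) = 8, so the V-coordinate is 1.
[UVP] = ½·((-6)·(-2−(-38/3)) + 0·(-38/3−(-12)) + (-16/3)·(-12−(-2))) = ½·(-64 + 0 + 160/3) = -16/3, so the W-coordinate is -2/3.

(2/3, 1, -2/3)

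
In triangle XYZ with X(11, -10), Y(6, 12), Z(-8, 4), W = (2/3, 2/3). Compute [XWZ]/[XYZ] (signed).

1/6

[XYZ] = ½·(11·(12−4) + 6·(4−(-10)) + (-8)·(-10−12)) = ½·(88 + 84 + 176) = 174.
[XWZ] = ½·(11·(2/3−4) + (2/3)·(4−(-10)) + (-8)·(-10−(2/3))) = ½·(-110/3 + 28/3 + 256/3) = 29, so the ratio is 29/174 = 1/6.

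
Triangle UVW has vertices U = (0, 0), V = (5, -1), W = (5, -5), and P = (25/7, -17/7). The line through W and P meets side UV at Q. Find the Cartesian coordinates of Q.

Barycentric coordinates of P with respect to UVW: (2/7, 2/7, 3/7).
On side UV the W-coordinate is zero; dropping P's W-weight 3/7 and renormalizing the remaining 2/7 : 2/7 gives weights 1/2, 1/2 on U, V.
Q = (1/2)·(0, 0) + (1/2)·(5, -1) = (5/2, -1/2).

(5/2, -1/2)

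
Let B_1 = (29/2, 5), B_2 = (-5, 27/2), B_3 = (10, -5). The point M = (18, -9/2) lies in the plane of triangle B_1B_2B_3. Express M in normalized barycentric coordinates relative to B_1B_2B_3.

Signed area of the reference triangle: [B_1B_2B_3] = ½·((29/2)·(27/2−(-5)) + (-5)·(-5−5) + 10·(5−(27/2))) = ½·(1073/4 + 50 − 85) = 933/8.
[MB_2B_3] = ½·(18·(27/2−(-5)) + (-5)·(-5−(-9/2)) + 10·(-9/2−(27/2))) = ½·(333 + 5/2 − 180) = 311/4, so the B_1-coordinate is (311/4)/(933/8) = 2/3.
[B_1MB_3] = ½·((29/2)·(-9/2−(-5)) + 18·(-5−5) + 10·(5−(-9/2))) = ½·(29/4 − 180 + 95) = -311/8, so the B_2-coordinate is -1/3.
[B_1B_2M] = ½·((29/2)·(27/2−(-9/2)) + (-5)·(-9/2−5) + 18·(5−(27/2))) = ½·(261 + 95/2 − 153) = 311/4, so the B_3-coordinate is 2/3.
Check: 2/3 − 1/3 + 2/3 = 1.

(2/3, -1/3, 2/3)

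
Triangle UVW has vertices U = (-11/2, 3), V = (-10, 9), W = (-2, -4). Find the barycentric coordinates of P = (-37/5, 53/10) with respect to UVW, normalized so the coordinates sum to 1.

(2/5, 1/2, 1/10)

Signed area of the reference triangle: [UVW] = ½·((-11/2)·(9−(-4)) + (-10)·(-4−3) + (-2)·(3−9)) = ½·(-143/2 + 70 + 12) = 21/4.
[PVW] = ½·((-37/5)·(9−(-4)) + (-10)·(-4−(53/10)) + (-2)·(53/10−9)) = ½·(-481/5 + 93 + 37/5) = 21/10, so the U-coordinate is (21/10)/(21/4) = 2/5.
[UPW] = ½·((-11/2)·(53/10−(-4)) + (-37/5)·(-4−3) + (-2)·(3−(53/10))) = ½·(-1023/20 + 259/5 + 23/5) = 21/8, so the V-coordinate is 1/2.
[UVP] = ½·((-11/2)·(9−(53/10)) + (-10)·(53/10−3) + (-37/5)·(3−9)) = ½·(-407/20 − 23 + 222/5) = 21/40, so the W-coordinate is 1/10.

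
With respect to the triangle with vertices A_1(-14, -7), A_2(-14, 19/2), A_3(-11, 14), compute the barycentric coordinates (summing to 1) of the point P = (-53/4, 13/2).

(1/4, 1/2, 1/4)

Signed area of the reference triangle: [A_1A_2A_3] = ½·((-14)·(19/2−14) + (-14)·(14−(-7)) + (-11)·(-7−(19/2))) = ½·(63 − 294 + 363/2) = -99/4.
[PA_2A_3] = ½·((-53/4)·(19/2−14) + (-14)·(14−(13/2)) + (-11)·(13/2−(19/2))) = ½·(477/8 − 105 + 33) = -99/16, so the A_1-coordinate is (-99/16)/(-99/4) = 1/4.
[A_1PA_3] = ½·((-14)·(13/2−14) + (-53/4)·(14−(-7)) + (-11)·(-7−(13/2))) = ½·(105 − 1113/4 + 297/2) = -99/8, so the A_2-coordinate is 1/2.
[A_1A_2P] = ½·((-14)·(19/2−(13/2)) + (-14)·(13/2−(-7)) + (-53/4)·(-7−(19/2))) = ½·(-42 − 189 + 1749/8) = -99/16, so the A_3-coordinate is 1/4.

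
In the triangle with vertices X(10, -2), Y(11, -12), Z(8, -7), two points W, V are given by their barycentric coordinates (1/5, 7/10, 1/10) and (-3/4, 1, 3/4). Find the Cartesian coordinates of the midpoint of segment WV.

Barycentric coordinates of the midpoint are the average: (-11/40, 17/20, 17/40).
Converting: (-11/40)·X + (17/20)·Y + (17/40)·Z = (10, -101/8).

(10, -101/8)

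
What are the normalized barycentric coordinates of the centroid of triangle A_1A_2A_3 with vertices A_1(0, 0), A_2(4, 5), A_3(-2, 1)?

The centroid is the average of the vertices, so each weight is 1/3.

(1/3, 1/3, 1/3)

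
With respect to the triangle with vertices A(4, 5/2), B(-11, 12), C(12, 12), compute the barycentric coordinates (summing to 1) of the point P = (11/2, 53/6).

Signed area of the reference triangle: [ABC] = ½·(4·(12−12) + (-11)·(12−(5/2)) + 12·(5/2−12)) = ½·(0 − 209/2 − 114) = -437/4.
[PBC] = ½·((11/2)·(12−12) + (-11)·(12−(53/6)) + 12·(53/6−12)) = ½·(0 − 209/6 − 38) = -437/12, so the A-coordinate is (-437/12)/(-437/4) = 1/3.
[APC] = ½·(4·(53/6−12) + (11/2)·(12−(5/2)) + 12·(5/2−(53/6))) = ½·(-38/3 + 209/4 − 76) = -437/24, so the B-coordinate is 1/6.
[ABP] = ½·(4·(12−(53/6)) + (-11)·(53/6−(5/2)) + (11/2)·(5/2−12)) = ½·(38/3 − 209/3 − 209/4) = -437/8, so the C-coordinate is 1/2.
Check: 1/3 + 1/6 + 1/2 = 1.

(1/3, 1/6, 1/2)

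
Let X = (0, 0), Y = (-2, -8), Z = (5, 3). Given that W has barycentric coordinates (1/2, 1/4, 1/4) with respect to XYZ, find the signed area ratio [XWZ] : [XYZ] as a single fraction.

The signed ratio [XWZ]/[XYZ] equals the barycentric coordinate of W at vertex Y, which is 1/4.

1/4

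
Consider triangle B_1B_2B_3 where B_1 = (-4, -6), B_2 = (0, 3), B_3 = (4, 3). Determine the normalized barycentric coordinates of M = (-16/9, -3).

Signed area of the reference triangle: [B_1B_2B_3] = ½·((-4)·(3−3) + 0·(3−(-6)) + 4·(-6−3)) = ½·(0 + 0 − 36) = -18.
[MB_2B_3] = ½·((-16/9)·(3−3) + 0·(3−(-3)) + 4·(-3−3)) = ½·(0 + 0 − 24) = -12, so the B_1-coordinate is (-12)/(-18) = 2/3.
[B_1MB_3] = ½·((-4)·(-3−3) + (-16/9)·(3−(-6)) + 4·(-6−(-3))) = ½·(24 − 16 − 12) = -2, so the B_2-coordinate is 1/9.
[B_1B_2M] = ½·((-4)·(3−(-3)) + 0·(-3−(-6)) + (-16/9)·(-6−3)) = ½·(-24 + 0 + 16) = -4, so the B_3-coordinate is 2/9.
Check: 2/3 + 1/9 + 2/9 = 1.

(2/3, 1/9, 2/9)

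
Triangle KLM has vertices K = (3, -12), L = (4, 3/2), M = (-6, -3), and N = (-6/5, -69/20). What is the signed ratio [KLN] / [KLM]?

1/2

[KLM] = ½·(3·(3/2−(-3)) + 4·(-3−(-12)) + (-6)·(-12−(3/2))) = ½·(27/2 + 36 + 81) = 261/4.
[KLN] = ½·(3·(3/2−(-69/20)) + 4·(-69/20−(-12)) + (-6/5)·(-12−(3/2))) = ½·(297/20 + 171/5 + 81/5) = 261/8, so the ratio is (261/8)/(261/4) = 1/2.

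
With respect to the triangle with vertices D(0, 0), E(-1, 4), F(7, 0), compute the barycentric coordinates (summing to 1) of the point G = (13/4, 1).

(1/4, 1/4, 1/2)

Signed area of the reference triangle: [DEF] = ½·(0·(4−0) + (-1)·(0−0) + 7·(0−4)) = ½·(0 + 0 − 28) = -14.
[GEF] = ½·((13/4)·(4−0) + (-1)·(0−1) + 7·(1−4)) = ½·(13 + 1 − 21) = -7/2, so the D-coordinate is (-7/2)/(-14) = 1/4.
[DGF] = ½·(0·(1−0) + (13/4)·(0−0) + 7·(0−1)) = ½·(0 + 0 − 7) = -7/2, so the E-coordinate is 1/4.
[DEG] = ½·(0·(4−1) + (-1)·(1−0) + (13/4)·(0−4)) = ½·(0 − 1 − 13) = -7, so the F-coordinate is 1/2.
Check: 1/4 + 1/4 + 1/2 = 1.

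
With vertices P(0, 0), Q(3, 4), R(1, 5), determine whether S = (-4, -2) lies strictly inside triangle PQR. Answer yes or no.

no

Barycentric coordinates of S: (19/11, -18/11, 10/11).
The three coordinates are positive, negative, positive; a point is interior exactly when all three are positive.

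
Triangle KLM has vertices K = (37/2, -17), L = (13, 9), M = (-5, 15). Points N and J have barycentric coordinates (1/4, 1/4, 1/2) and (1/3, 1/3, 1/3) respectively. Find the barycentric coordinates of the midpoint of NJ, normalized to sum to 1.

Since both coordinate triples sum to 1, the midpoint's barycentrics are the componentwise average.
(1/4+1/3)/2 = 7/24; similarly 7/24 and 5/12.

(7/24, 7/24, 5/12)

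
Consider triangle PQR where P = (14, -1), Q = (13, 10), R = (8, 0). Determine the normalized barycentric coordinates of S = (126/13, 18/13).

Signed area of the reference triangle: [PQR] = ½·(14·(10−0) + 13·(0−(-1)) + 8·(-1−10)) = ½·(140 + 13 − 88) = 65/2.
[SQR] = ½·((126/13)·(10−0) + 13·(0−(18/13)) + 8·(18/13−10)) = ½·(1260/13 − 18 − 896/13) = 5, so the P-coordinate is 5/(65/2) = 2/13.
[PSR] = ½·(14·(18/13−0) + (126/13)·(0−(-1)) + 8·(-1−(18/13))) = ½·(252/13 + 126/13 − 248/13) = 5, so the Q-coordinate is 2/13.
[PQS] = ½·(14·(10−(18/13)) + 13·(18/13−(-1)) + (126/13)·(-1−10)) = ½·(1568/13 + 31 − 1386/13) = 45/2, so the R-coordinate is 9/13.
Check: 2/13 + 2/13 + 9/13 = 1.

(2/13, 2/13, 9/13)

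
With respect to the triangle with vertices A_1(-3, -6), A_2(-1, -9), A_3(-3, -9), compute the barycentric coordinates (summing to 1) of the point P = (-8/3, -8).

(1/3, 1/6, 1/2)

Signed area of the reference triangle: [A_1A_2A_3] = ½·((-3)·(-9−(-9)) + (-1)·(-9−(-6)) + (-3)·(-6−(-9))) = ½·(0 + 3 − 9) = -3.
[PA_2A_3] = ½·((-8/3)·(-9−(-9)) + (-1)·(-9−(-8)) + (-3)·(-8−(-9))) = ½·(0 + 1 − 3) = -1, so the A_1-coordinate is (-1)/(-3) = 1/3.
[A_1PA_3] = ½·((-3)·(-8−(-9)) + (-8/3)·(-9−(-6)) + (-3)·(-6−(-8))) = ½·(-3 + 8 − 6) = -1/2, so the A_2-coordinate is 1/6.
[A_1A_2P] = ½·((-3)·(-9−(-8)) + (-1)·(-8−(-6)) + (-8/3)·(-6−(-9))) = ½·(3 + 2 − 8) = -3/2, so the A_3-coordinate is 1/2.
Check: 1/3 + 1/6 + 1/2 = 1.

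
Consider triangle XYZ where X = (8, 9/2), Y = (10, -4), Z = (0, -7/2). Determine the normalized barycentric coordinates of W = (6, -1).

Signed area of the reference triangle: [XYZ] = ½·(8·(-4−(-7/2)) + 10·(-7/2−(9/2)) + 0·(9/2−(-4))) = ½·(-4 − 80 + 0) = -42.
[WYZ] = ½·(6·(-4−(-7/2)) + 10·(-7/2−(-1)) + 0·(-1−(-4))) = ½·(-3 − 25 + 0) = -14, so the X-coordinate is (-14)/(-42) = 1/3.
[XWZ] = ½·(8·(-1−(-7/2)) + 6·(-7/2−(9/2)) + 0·(9/2−(-1))) = ½·(20 − 48 + 0) = -14, so the Y-coordinate is 1/3.
[XYW] = ½·(8·(-4−(-1)) + 10·(-1−(9/2)) + 6·(9/2−(-4))) = ½·(-24 − 55 + 51) = -14, so the Z-coordinate is 1/3.

(1/3, 1/3, 1/3)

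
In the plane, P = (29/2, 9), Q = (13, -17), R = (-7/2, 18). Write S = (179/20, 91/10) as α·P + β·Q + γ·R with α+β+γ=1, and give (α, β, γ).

Signed area of the reference triangle: [PQR] = ½·((29/2)·(-17−18) + 13·(18−9) + (-7/2)·(9−(-17))) = ½·(-1015/2 + 117 − 91) = -963/4.
[SQR] = ½·((179/20)·(-17−18) + 13·(18−(91/10)) + (-7/2)·(91/10−(-17))) = ½·(-1253/4 + 1157/10 − 1827/20) = -2889/20, so the P-coordinate is (-2889/20)/(-963/4) = 3/5.
[PSR] = ½·((29/2)·(91/10−18) + (179/20)·(18−9) + (-7/2)·(9−(91/10))) = ½·(-2581/20 + 1611/20 + 7/20) = -963/40, so the Q-coordinate is 1/10.
[PQS] = ½·((29/2)·(-17−(91/10)) + 13·(91/10−9) + (179/20)·(9−(-17))) = ½·(-7569/20 + 13/10 + 2327/10) = -2889/40, so the R-coordinate is 3/10.
Check: 3/5 + 1/10 + 3/10 = 1.

(3/5, 1/10, 3/10)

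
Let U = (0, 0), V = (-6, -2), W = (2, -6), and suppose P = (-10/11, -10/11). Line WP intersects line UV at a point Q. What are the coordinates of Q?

Barycentric coordinates of P with respect to UVW: (8/11, 2/11, 1/11).
On side UV the W-coordinate is zero; dropping P's W-weight 1/11 and renormalizing the remaining 8/11 : 2/11 gives weights 4/5, 1/5 on U, V.
Q = (4/5)·(0, 0) + (1/5)·(-6, -2) = (-6/5, -2/5).

(-6/5, -2/5)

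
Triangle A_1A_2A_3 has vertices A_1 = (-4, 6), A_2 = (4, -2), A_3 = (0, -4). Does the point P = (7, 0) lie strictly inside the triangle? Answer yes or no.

Barycentric coordinates of P: (1/24, 43/24, -5/6).
The three coordinates are positive, positive, negative; a point is interior exactly when all three are positive.

no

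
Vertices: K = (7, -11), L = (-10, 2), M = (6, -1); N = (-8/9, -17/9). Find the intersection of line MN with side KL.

(-13/3, -7/3)

Barycentric coordinates of N with respect to KLM: (2/9, 4/9, 1/3).
On side KL the M-coordinate is zero; dropping N's M-weight 1/3 and renormalizing the remaining 2/9 : 4/9 gives weights 1/3, 2/3 on K, L.
J = (1/3)·(7, -11) + (2/3)·(-10, 2) = (-13/3, -7/3).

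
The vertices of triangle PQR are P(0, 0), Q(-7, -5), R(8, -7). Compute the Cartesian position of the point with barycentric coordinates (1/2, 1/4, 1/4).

S = (1/2)·P + (1/4)·Q + (1/4)·R.
x-coordinate: (1/2)·0 + (1/4)·(-7) + (1/4)·8 = 1/4.
y-coordinate: (1/2)·0 + (1/4)·(-5) + (1/4)·(-7) = -3.

(1/4, -3)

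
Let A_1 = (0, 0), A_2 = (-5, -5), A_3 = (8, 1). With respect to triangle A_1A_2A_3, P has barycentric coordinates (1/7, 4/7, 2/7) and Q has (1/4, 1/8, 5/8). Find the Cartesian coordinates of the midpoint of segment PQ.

Barycentric coordinates of the midpoint are the average: (11/56, 39/112, 51/112).
Converting: (11/56)·A_1 + (39/112)·A_2 + (51/112)·A_3 = (213/112, -9/7).

(213/112, -9/7)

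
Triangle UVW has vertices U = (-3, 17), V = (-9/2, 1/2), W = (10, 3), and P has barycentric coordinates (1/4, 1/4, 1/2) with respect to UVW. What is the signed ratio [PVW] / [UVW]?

1/4

The signed ratio [PVW]/[UVW] equals the barycentric coordinate of P at vertex U, which is 1/4.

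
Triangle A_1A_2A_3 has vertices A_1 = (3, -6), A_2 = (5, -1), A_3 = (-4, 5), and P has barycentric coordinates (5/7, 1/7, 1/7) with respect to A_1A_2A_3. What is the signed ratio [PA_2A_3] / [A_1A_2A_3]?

The signed ratio [PA_2A_3]/[A_1A_2A_3] equals the barycentric coordinate of P at vertex A_1, which is 5/7.

5/7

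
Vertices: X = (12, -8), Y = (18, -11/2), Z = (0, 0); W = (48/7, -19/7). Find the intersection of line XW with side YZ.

Barycentric coordinates of W with respect to XYZ: (1/7, 2/7, 4/7).
On side YZ the X-coordinate is zero; dropping W's X-weight 1/7 and renormalizing the remaining 2/7 : 4/7 gives weights 1/3, 2/3 on Y, Z.
V = (1/3)·(18, -11/2) + (2/3)·(0, 0) = (6, -11/6).

(6, -11/6)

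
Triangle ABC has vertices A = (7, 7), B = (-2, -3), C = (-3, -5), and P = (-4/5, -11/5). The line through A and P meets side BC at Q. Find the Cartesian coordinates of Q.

Barycentric coordinates of P with respect to ABC: (1/5, 1/5, 3/5).
On side BC the A-coordinate is zero; dropping P's A-weight 1/5 and renormalizing the remaining 1/5 : 3/5 gives weights 1/4, 3/4 on B, C.
Q = (1/4)·(-2, -3) + (3/4)·(-3, -5) = (-11/4, -9/2).

(-11/4, -9/2)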